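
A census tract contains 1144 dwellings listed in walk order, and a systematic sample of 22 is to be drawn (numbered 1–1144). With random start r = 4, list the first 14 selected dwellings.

4, 56, 108, 160, 212, 264, 316, 368, 420, 472, 524, 576, 628, 680

k = N/n = 1144/22 = 52
dwelling 1: 4
dwelling 2: 4 + 52 = 56
dwelling 3: 56 + 52 = 108
dwelling 4: 108 + 52 = 160
dwelling 5: 160 + 52 = 212
dwelling 6: 212 + 52 = 264
dwelling 7: 264 + 52 = 316
dwelling 8: 316 + 52 = 368
dwelling 9: 368 + 52 = 420
dwelling 10: 420 + 52 = 472
dwelling 11: 472 + 52 = 524
dwelling 12: 524 + 52 = 576
dwelling 13: 576 + 52 = 628
dwelling 14: 628 + 52 = 680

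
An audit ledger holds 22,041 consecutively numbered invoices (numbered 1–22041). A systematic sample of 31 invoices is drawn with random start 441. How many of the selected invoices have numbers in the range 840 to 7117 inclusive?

k = 22041/31 = 711
First selection ≥ 840: 441 + ⌈(840−441)/711⌉·711 = 441 + 1×711 = 1152
Last selection ≤ 7117: 441 + ⌊(7117−441)/711⌋·711 = 441 + 9×711 = 6840
Count = 9 − 1 + 1 = 9

9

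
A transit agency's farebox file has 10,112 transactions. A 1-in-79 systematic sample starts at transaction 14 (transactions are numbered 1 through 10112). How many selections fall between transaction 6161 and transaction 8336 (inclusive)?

28

k = 79
First selection ≥ 6161: 14 + ⌈(6161−14)/79⌉·79 = 14 + 78×79 = 6176
Last selection ≤ 8336: 14 + ⌊(8336−14)/79⌋·79 = 14 + 105×79 = 8309
Count = 105 − 78 + 1 = 28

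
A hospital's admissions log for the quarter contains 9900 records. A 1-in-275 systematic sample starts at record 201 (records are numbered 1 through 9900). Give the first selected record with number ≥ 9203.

9276

k = 275
Steps past start: ⌈(9203 − 201)/275⌉ = ⌈9002/275⌉ = 33
Selected record: 201 + 33×275 = 9276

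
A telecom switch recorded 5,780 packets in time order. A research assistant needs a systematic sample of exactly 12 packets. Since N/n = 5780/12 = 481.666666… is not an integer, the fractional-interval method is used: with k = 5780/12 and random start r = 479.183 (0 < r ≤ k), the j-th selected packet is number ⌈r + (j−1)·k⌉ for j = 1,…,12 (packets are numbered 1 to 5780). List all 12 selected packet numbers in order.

j=1: r + 0k = 479.183 → ⌈·⌉ = 480
j=2: r + 1k = 960.849666… → ⌈·⌉ = 961
j=3: r + 2k = 1442.516333… → ⌈·⌉ = 1443
j=4: r + 3k = 1924.183 → ⌈·⌉ = 1925
j=5: r + 4k = 2405.849666… → ⌈·⌉ = 2406
j=6: r + 5k = 2887.516333… → ⌈·⌉ = 2888
j=7: r + 6k = 3369.183 → ⌈·⌉ = 3370
j=8: r + 7k = 3850.849666… → ⌈·⌉ = 3851
j=9: r + 8k = 4332.516333… → ⌈·⌉ = 4333
j=10: r + 9k = 4814.183 → ⌈·⌉ = 4815
j=11: r + 10k = 5295.849666… → ⌈·⌉ = 5296
j=12: r + 11k = 5777.516333… → ⌈·⌉ = 5778

480, 961, 1443, 1925, 2406, 2888, 3370, 3851, 4333, 4815, 5296, 5778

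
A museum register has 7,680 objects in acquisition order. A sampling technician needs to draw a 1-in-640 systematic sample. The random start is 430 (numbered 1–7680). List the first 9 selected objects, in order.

object 1: 430
object 2: 430 + 640 = 1070
object 3: 1070 + 640 = 1710
object 4: 1710 + 640 = 2350
object 5: 2350 + 640 = 2990
object 6: 2990 + 640 = 3630
object 7: 3630 + 640 = 4270
object 8: 4270 + 640 = 4910
object 9: 4910 + 640 = 5550

430, 1070, 1710, 2350, 2990, 3630, 4270, 4910, 5550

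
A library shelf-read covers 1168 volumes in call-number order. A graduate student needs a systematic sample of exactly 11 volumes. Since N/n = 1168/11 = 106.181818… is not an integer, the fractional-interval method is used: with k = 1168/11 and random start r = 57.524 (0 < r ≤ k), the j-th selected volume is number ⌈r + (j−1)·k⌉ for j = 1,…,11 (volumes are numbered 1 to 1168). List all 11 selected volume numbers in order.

58, 164, 270, 377, 483, 589, 695, 801, 907, 1014, 1120

j=1: r + 0k = 57.524 → ⌈·⌉ = 58
j=2: r + 1k = 163.705818… → ⌈·⌉ = 164
j=3: r + 2k = 269.887636… → ⌈·⌉ = 270
j=4: r + 3k = 376.069454… → ⌈·⌉ = 377
j=5: r + 4k = 482.251272… → ⌈·⌉ = 483
j=6: r + 5k = 588.433090… → ⌈·⌉ = 589
j=7: r + 6k = 694.614909… → ⌈·⌉ = 695
j=8: r + 7k = 800.796727… → ⌈·⌉ = 801
j=9: r + 8k = 906.978545… → ⌈·⌉ = 907
j=10: r + 9k = 1013.160363… → ⌈·⌉ = 1014
j=11: r + 10k = 1119.342181… → ⌈·⌉ = 1120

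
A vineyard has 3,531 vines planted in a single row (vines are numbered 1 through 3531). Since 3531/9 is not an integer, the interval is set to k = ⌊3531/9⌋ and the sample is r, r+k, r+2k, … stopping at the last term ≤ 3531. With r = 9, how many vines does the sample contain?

k = ⌊3531/9⌋ = 392
Achieved size = ⌊(3531 − 9)/392⌋ + 1 = ⌊3522/392⌋ + 1 = 8 + 1 = 9
(last selection: 9 + 8×392 = 3145 ≤ 3531; next would be 3537 > 3531)

9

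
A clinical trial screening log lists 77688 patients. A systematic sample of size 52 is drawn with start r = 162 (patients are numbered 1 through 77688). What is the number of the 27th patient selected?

39006

k = 77688/52 = 1494
27th selection = r + (27−1)·k = 162 + 26×1494 = 162 + 38844 = 39006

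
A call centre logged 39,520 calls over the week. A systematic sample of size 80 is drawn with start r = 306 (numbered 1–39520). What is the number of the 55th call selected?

k = 39520/80 = 494
55th selection = r + (55−1)·k = 306 + 54×494 = 306 + 26676 = 26982

26982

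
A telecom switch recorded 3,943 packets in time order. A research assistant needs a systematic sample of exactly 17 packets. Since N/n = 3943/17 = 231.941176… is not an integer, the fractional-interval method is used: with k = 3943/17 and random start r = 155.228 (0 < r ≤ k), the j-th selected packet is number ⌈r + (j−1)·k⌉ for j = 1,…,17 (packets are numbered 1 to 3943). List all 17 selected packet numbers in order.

j=1: r + 0k = 155.228 → ⌈·⌉ = 156
j=2: r + 1k = 387.169176… → ⌈·⌉ = 388
j=3: r + 2k = 619.110352… → ⌈·⌉ = 620
j=4: r + 3k = 851.051529… → ⌈·⌉ = 852
j=5: r + 4k = 1082.992705… → ⌈·⌉ = 1083
j=6: r + 5k = 1314.933882… → ⌈·⌉ = 1315
j=7: r + 6k = 1546.875058… → ⌈·⌉ = 1547
j=8: r + 7k = 1778.816235… → ⌈·⌉ = 1779
j=9: r + 8k = 2010.757411… → ⌈·⌉ = 2011
j=10: r + 9k = 2242.698588… → ⌈·⌉ = 2243
j=11: r + 10k = 2474.639764… → ⌈·⌉ = 2475
j=12: r + 11k = 2706.580941… → ⌈·⌉ = 2707
j=13: r + 12k = 2938.522117… → ⌈·⌉ = 2939
j=14: r + 13k = 3170.463294… → ⌈·⌉ = 3171
j=15: r + 14k = 3402.404470… → ⌈·⌉ = 3403
j=16: r + 15k = 3634.345647… → ⌈·⌉ = 3635
j=17: r + 16k = 3866.286823… → ⌈·⌉ = 3867

156, 388, 620, 852, 1083, 1315, 1547, 1779, 2011, 2243, 2475, 2707, 2939, 3171, 3403, 3635, 3867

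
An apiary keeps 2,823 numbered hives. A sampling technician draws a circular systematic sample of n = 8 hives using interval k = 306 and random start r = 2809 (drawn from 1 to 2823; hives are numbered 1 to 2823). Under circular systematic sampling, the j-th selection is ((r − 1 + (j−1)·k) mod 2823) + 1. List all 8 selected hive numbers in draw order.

2809, 292, 598, 904, 1210, 1516, 1822, 2128

Selection 1: 2809
Selection 2: 2809 + 306 = 3115 → 3115 − 2823 = 292
Selection 3: 292 + 306 = 598
Selection 4: 598 + 306 = 904
Selection 5: 904 + 306 = 1210
Selection 6: 1210 + 306 = 1516
Selection 7: 1516 + 306 = 1822
Selection 8: 1822 + 306 = 2128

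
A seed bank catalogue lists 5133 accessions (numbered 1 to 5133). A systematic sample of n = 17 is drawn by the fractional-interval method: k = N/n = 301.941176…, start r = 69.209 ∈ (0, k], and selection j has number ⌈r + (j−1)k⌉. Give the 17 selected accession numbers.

70, 372, 674, 976, 1277, 1579, 1881, 2183, 2485, 2787, 3089, 3391, 3693, 3995, 4297, 4599, 4901

j=1: r + 0k = 69.209 → ⌈·⌉ = 70
j=2: r + 1k = 371.150176… → ⌈·⌉ = 372
j=3: r + 2k = 673.091352… → ⌈·⌉ = 674
j=4: r + 3k = 975.032529… → ⌈·⌉ = 976
j=5: r + 4k = 1276.973705… → ⌈·⌉ = 1277
j=6: r + 5k = 1578.914882… → ⌈·⌉ = 1579
j=7: r + 6k = 1880.856058… → ⌈·⌉ = 1881
j=8: r + 7k = 2182.797235… → ⌈·⌉ = 2183
j=9: r + 8k = 2484.738411… → ⌈·⌉ = 2485
j=10: r + 9k = 2786.679588… → ⌈·⌉ = 2787
j=11: r + 10k = 3088.620764… → ⌈·⌉ = 3089
j=12: r + 11k = 3390.561941… → ⌈·⌉ = 3391
j=13: r + 12k = 3692.503117… → ⌈·⌉ = 3693
j=14: r + 13k = 3994.444294… → ⌈·⌉ = 3995
j=15: r + 14k = 4296.385470… → ⌈·⌉ = 4297
j=16: r + 15k = 4598.326647… → ⌈·⌉ = 4599
j=17: r + 16k = 4900.267823… → ⌈·⌉ = 4901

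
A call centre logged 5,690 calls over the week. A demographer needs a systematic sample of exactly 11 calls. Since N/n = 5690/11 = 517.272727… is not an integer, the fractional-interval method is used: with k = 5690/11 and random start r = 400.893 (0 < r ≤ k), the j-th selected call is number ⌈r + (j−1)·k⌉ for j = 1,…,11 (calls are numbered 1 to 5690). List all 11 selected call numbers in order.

j=1: r + 0k = 400.893 → ⌈·⌉ = 401
j=2: r + 1k = 918.165727… → ⌈·⌉ = 919
j=3: r + 2k = 1435.438454… → ⌈·⌉ = 1436
j=4: r + 3k = 1952.711181… → ⌈·⌉ = 1953
j=5: r + 4k = 2469.983909… → ⌈·⌉ = 2470
j=6: r + 5k = 2987.256636… → ⌈·⌉ = 2988
j=7: r + 6k = 3504.529363… → ⌈·⌉ = 3505
j=8: r + 7k = 4021.802090… → ⌈·⌉ = 4022
j=9: r + 8k = 4539.074818… → ⌈·⌉ = 4540
j=10: r + 9k = 5056.347545… → ⌈·⌉ = 5057
j=11: r + 10k = 5573.620272… → ⌈·⌉ = 5574

401, 919, 1436, 1953, 2470, 2988, 3505, 4022, 4540, 5057, 5574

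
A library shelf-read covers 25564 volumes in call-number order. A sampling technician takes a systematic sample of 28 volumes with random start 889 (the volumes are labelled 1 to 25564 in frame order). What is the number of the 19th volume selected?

17323

k = 25564/28 = 913
19th selection = r + (19−1)·k = 889 + 18×913 = 889 + 16434 = 17323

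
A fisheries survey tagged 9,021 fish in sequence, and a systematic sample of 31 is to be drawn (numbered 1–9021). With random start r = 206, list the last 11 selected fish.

k = N/n = 9021/31 = 291
21st selection = 206 + 20×291 = 6026
22nd: 6026 + 291 = 6317
23rd: 6317 + 291 = 6608
24th: 6608 + 291 = 6899
25th: 6899 + 291 = 7190
26th: 7190 + 291 = 7481
27th: 7481 + 291 = 7772
28th: 7772 + 291 = 8063
29th: 8063 + 291 = 8354
30th: 8354 + 291 = 8645
31st: 8645 + 291 = 8936

6026, 6317, 6608, 6899, 7190, 7481, 7772, 8063, 8354, 8645, 8936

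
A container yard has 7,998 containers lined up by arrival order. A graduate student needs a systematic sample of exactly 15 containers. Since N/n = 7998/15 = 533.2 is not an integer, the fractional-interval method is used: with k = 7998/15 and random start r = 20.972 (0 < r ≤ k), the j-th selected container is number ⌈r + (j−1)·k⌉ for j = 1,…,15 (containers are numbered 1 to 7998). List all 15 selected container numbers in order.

j=1: r + 0k = 20.972 → ⌈·⌉ = 21
j=2: r + 1k = 554.172 → ⌈·⌉ = 555
j=3: r + 2k = 1087.372 → ⌈·⌉ = 1088
j=4: r + 3k = 1620.572 → ⌈·⌉ = 1621
j=5: r + 4k = 2153.772 → ⌈·⌉ = 2154
j=6: r + 5k = 2686.972 → ⌈·⌉ = 2687
j=7: r + 6k = 3220.172 → ⌈·⌉ = 3221
j=8: r + 7k = 3753.372 → ⌈·⌉ = 3754
j=9: r + 8k = 4286.572 → ⌈·⌉ = 4287
j=10: r + 9k = 4819.772 → ⌈·⌉ = 4820
j=11: r + 10k = 5352.972 → ⌈·⌉ = 5353
j=12: r + 11k = 5886.172 → ⌈·⌉ = 5887
j=13: r + 12k = 6419.372 → ⌈·⌉ = 6420
j=14: r + 13k = 6952.572 → ⌈·⌉ = 6953
j=15: r + 14k = 7485.772 → ⌈·⌉ = 7486

21, 555, 1088, 1621, 2154, 2687, 3221, 3754, 4287, 4820, 5353, 5887, 6420, 6953, 7486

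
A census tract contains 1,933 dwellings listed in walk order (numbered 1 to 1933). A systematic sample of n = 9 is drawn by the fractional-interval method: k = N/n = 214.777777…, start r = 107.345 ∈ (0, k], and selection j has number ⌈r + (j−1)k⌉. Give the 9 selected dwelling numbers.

j=1: r + 0k = 107.345 → ⌈·⌉ = 108
j=2: r + 1k = 322.122777… → ⌈·⌉ = 323
j=3: r + 2k = 536.900555… → ⌈·⌉ = 537
j=4: r + 3k = 751.678333… → ⌈·⌉ = 752
j=5: r + 4k = 966.456111… → ⌈·⌉ = 967
j=6: r + 5k = 1181.233888… → ⌈·⌉ = 1182
j=7: r + 6k = 1396.011666… → ⌈·⌉ = 1397
j=8: r + 7k = 1610.789444… → ⌈·⌉ = 1611
j=9: r + 8k = 1825.567222… → ⌈·⌉ = 1826

108, 323, 537, 752, 967, 1182, 1397, 1611, 1826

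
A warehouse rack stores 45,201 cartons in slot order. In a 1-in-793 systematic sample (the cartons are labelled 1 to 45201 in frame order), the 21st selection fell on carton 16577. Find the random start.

717

k = 793
r = 16577 − (21−1)×793 = 16577 − 15860 = 717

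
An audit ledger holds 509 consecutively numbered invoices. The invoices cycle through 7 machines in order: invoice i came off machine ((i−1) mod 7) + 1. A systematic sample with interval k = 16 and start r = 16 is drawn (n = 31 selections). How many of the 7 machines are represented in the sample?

Consecutive selections differ by k = 16, so their machine numbers differ by 16 mod 7 = 2.
gcd(16, 7) = 1, so the sample visits 7/1 = 7 distinct residues mod 7.
Start 16 is machine 2; the machines hit are 1, 2, 3, 4, 5, 6, 7.

7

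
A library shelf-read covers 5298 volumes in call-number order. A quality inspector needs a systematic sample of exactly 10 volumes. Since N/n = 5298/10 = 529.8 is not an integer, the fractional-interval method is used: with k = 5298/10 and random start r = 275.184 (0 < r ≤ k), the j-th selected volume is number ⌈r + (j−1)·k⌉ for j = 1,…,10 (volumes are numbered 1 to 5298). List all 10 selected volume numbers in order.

276, 805, 1335, 1865, 2395, 2925, 3454, 3984, 4514, 5044

j=1: r + 0k = 275.184 → ⌈·⌉ = 276
j=2: r + 1k = 804.984 → ⌈·⌉ = 805
j=3: r + 2k = 1334.784 → ⌈·⌉ = 1335
j=4: r + 3k = 1864.584 → ⌈·⌉ = 1865
j=5: r + 4k = 2394.384 → ⌈·⌉ = 2395
j=6: r + 5k = 2924.184 → ⌈·⌉ = 2925
j=7: r + 6k = 3453.984 → ⌈·⌉ = 3454
j=8: r + 7k = 3983.784 → ⌈·⌉ = 3984
j=9: r + 8k = 4513.584 → ⌈·⌉ = 4514
j=10: r + 9k = 5043.384 → ⌈·⌉ = 5044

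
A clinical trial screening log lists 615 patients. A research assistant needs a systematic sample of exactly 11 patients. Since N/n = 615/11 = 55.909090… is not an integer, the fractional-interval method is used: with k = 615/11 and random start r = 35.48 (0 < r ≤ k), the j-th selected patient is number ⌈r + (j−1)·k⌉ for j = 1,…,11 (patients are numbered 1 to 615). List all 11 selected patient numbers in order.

36, 92, 148, 204, 260, 316, 371, 427, 483, 539, 595

j=1: r + 0k = 35.48 → ⌈·⌉ = 36
j=2: r + 1k = 91.389090… → ⌈·⌉ = 92
j=3: r + 2k = 147.298181… → ⌈·⌉ = 148
j=4: r + 3k = 203.207272… → ⌈·⌉ = 204
j=5: r + 4k = 259.116363… → ⌈·⌉ = 260
j=6: r + 5k = 315.025454… → ⌈·⌉ = 316
j=7: r + 6k = 370.934545… → ⌈·⌉ = 371
j=8: r + 7k = 426.843636… → ⌈·⌉ = 427
j=9: r + 8k = 482.752727… → ⌈·⌉ = 483
j=10: r + 9k = 538.661818… → ⌈·⌉ = 539
j=11: r + 10k = 594.570909… → ⌈·⌉ = 595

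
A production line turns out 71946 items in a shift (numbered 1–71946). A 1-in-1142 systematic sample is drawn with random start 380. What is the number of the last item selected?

k = 1142
63rd selection = r + (63−1)·k = 380 + 62×1142 = 380 + 70804 = 71184

71184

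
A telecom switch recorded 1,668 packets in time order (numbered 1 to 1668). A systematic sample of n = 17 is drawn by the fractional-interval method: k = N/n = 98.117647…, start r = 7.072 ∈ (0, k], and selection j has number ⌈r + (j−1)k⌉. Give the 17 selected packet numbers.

j=1: r + 0k = 7.072 → ⌈·⌉ = 8
j=2: r + 1k = 105.189647… → ⌈·⌉ = 106
j=3: r + 2k = 203.307294… → ⌈·⌉ = 204
j=4: r + 3k = 301.424941… → ⌈·⌉ = 302
j=5: r + 4k = 399.542588… → ⌈·⌉ = 400
j=6: r + 5k = 497.660235… → ⌈·⌉ = 498
j=7: r + 6k = 595.777882… → ⌈·⌉ = 596
j=8: r + 7k = 693.895529… → ⌈·⌉ = 694
j=9: r + 8k = 792.013176… → ⌈·⌉ = 793
j=10: r + 9k = 890.130823… → ⌈·⌉ = 891
j=11: r + 10k = 988.248470… → ⌈·⌉ = 989
j=12: r + 11k = 1086.366117… → ⌈·⌉ = 1087
j=13: r + 12k = 1184.483764… → ⌈·⌉ = 1185
j=14: r + 13k = 1282.601411… → ⌈·⌉ = 1283
j=15: r + 14k = 1380.719058… → ⌈·⌉ = 1381
j=16: r + 15k = 1478.836705… → ⌈·⌉ = 1479
j=17: r + 16k = 1576.954352… → ⌈·⌉ = 1577

8, 106, 204, 302, 400, 498, 596, 694, 793, 891, 989, 1087, 1185, 1283, 1381, 1479, 1577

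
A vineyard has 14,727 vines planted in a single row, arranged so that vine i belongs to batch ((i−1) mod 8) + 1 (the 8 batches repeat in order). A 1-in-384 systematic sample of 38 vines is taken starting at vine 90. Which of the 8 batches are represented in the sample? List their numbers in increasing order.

Consecutive selections differ by k = 384, so their batch numbers differ by 384 mod 8 = 0.
gcd(384, 8) = 8, so the sample visits 8/8 = 1 distinct residues mod 8.
Start 90 is batch 2; the batches hit are 2.

2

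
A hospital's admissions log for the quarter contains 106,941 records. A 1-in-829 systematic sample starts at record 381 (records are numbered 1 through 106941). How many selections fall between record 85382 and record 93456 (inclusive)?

10

k = 829
First selection ≥ 85382: 381 + ⌈(85382−381)/829⌉·829 = 381 + 103×829 = 85768
Last selection ≤ 93456: 381 + ⌊(93456−381)/829⌋·829 = 381 + 112×829 = 93229
Count = 112 − 103 + 1 = 10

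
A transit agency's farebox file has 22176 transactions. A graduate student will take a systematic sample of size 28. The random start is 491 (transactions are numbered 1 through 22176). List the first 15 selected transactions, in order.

k = N/n = 22176/28 = 792
transaction 1: 491
transaction 2: 491 + 792 = 1283
transaction 3: 1283 + 792 = 2075
transaction 4: 2075 + 792 = 2867
transaction 5: 2867 + 792 = 3659
transaction 6: 3659 + 792 = 4451
transaction 7: 4451 + 792 = 5243
transaction 8: 5243 + 792 = 6035
transaction 9: 6035 + 792 = 6827
transaction 10: 6827 + 792 = 7619
transaction 11: 7619 + 792 = 8411
transaction 12: 8411 + 792 = 9203
transaction 13: 9203 + 792 = 9995
transaction 14: 9995 + 792 = 10787
transaction 15: 10787 + 792 = 11579

491, 1283, 2075, 2867, 3659, 4451, 5243, 6035, 6827, 7619, 8411, 9203, 9995, 10787, 11579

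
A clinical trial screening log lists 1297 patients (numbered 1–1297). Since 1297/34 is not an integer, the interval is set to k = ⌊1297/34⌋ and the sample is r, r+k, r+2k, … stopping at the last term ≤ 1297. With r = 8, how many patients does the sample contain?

34

k = ⌊1297/34⌋ = 38
Achieved size = ⌊(1297 − 8)/38⌋ + 1 = ⌊1289/38⌋ + 1 = 33 + 1 = 34
(last selection: 8 + 33×38 = 1262 ≤ 1297; next would be 1300 > 1297)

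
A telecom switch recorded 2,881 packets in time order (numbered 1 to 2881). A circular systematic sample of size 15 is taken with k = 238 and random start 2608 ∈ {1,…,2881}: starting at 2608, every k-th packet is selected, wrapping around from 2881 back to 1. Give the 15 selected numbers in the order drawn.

2608, 2846, 203, 441, 679, 917, 1155, 1393, 1631, 1869, 2107, 2345, 2583, 2821, 178

Selection 1: 2608
Selection 2: 2608 + 238 = 2846
Selection 3: 2846 + 238 = 3084 → 3084 − 2881 = 203
Selection 4: 203 + 238 = 441
Selection 5: 441 + 238 = 679
Selection 6: 679 + 238 = 917
Selection 7: 917 + 238 = 1155
Selection 8: 1155 + 238 = 1393
Selection 9: 1393 + 238 = 1631
Selection 10: 1631 + 238 = 1869
Selection 11: 1869 + 238 = 2107
Selection 12: 2107 + 238 = 2345
Selection 13: 2345 + 238 = 2583
Selection 14: 2583 + 238 = 2821
Selection 15: 2821 + 238 = 3059 → 3059 − 2881 = 178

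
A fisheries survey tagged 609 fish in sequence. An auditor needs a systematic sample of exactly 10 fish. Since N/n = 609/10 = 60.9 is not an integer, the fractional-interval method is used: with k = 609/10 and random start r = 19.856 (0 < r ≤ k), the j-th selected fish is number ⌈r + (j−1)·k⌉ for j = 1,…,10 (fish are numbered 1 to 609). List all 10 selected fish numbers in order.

j=1: r + 0k = 19.856 → ⌈·⌉ = 20
j=2: r + 1k = 80.756 → ⌈·⌉ = 81
j=3: r + 2k = 141.656 → ⌈·⌉ = 142
j=4: r + 3k = 202.556 → ⌈·⌉ = 203
j=5: r + 4k = 263.456 → ⌈·⌉ = 264
j=6: r + 5k = 324.356 → ⌈·⌉ = 325
j=7: r + 6k = 385.256 → ⌈·⌉ = 386
j=8: r + 7k = 446.156 → ⌈·⌉ = 447
j=9: r + 8k = 507.056 → ⌈·⌉ = 508
j=10: r + 9k = 567.956 → ⌈·⌉ = 568

20, 81, 142, 203, 264, 325, 386, 447, 508, 568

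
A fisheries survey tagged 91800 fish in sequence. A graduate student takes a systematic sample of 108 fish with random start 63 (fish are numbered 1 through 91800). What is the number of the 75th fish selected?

k = 91800/108 = 850
75th selection = r + (75−1)·k = 63 + 74×850 = 63 + 62900 = 62963

62963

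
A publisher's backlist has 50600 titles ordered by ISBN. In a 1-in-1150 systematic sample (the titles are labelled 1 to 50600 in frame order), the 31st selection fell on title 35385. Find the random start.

885

k = 1150
r = 35385 − (31−1)×1150 = 35385 − 34500 = 885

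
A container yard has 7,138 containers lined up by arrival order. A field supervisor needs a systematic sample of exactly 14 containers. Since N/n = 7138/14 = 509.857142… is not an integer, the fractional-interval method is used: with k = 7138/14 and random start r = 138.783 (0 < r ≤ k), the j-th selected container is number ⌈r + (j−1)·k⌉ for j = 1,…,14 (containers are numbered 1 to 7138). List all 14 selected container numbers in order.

j=1: r + 0k = 138.783 → ⌈·⌉ = 139
j=2: r + 1k = 648.640142… → ⌈·⌉ = 649
j=3: r + 2k = 1158.497285… → ⌈·⌉ = 1159
j=4: r + 3k = 1668.354428… → ⌈·⌉ = 1669
j=5: r + 4k = 2178.211571… → ⌈·⌉ = 2179
j=6: r + 5k = 2688.068714… → ⌈·⌉ = 2689
j=7: r + 6k = 3197.925857… → ⌈·⌉ = 3198
j=8: r + 7k = 3707.783 → ⌈·⌉ = 3708
j=9: r + 8k = 4217.640142… → ⌈·⌉ = 4218
j=10: r + 9k = 4727.497285… → ⌈·⌉ = 4728
j=11: r + 10k = 5237.354428… → ⌈·⌉ = 5238
j=12: r + 11k = 5747.211571… → ⌈·⌉ = 5748
j=13: r + 12k = 6257.068714… → ⌈·⌉ = 6258
j=14: r + 13k = 6766.925857… → ⌈·⌉ = 6767

139, 649, 1159, 1669, 2179, 2689, 3198, 3708, 4218, 4728, 5238, 5748, 6258, 6767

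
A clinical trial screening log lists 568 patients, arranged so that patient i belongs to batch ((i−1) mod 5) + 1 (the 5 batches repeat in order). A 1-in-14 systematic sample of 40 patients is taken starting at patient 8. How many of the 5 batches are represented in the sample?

5

Consecutive selections differ by k = 14, so their batch numbers differ by 14 mod 5 = 4.
gcd(14, 5) = 1, so the sample visits 5/1 = 5 distinct residues mod 5.
Start 8 is batch 3; the batches hit are 1, 2, 3, 4, 5.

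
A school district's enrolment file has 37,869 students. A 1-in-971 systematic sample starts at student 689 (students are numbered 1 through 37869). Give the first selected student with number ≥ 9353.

k = 971
Steps past start: ⌈(9353 − 689)/971⌉ = ⌈8664/971⌉ = 9
Selected student: 689 + 9×971 = 9428

9428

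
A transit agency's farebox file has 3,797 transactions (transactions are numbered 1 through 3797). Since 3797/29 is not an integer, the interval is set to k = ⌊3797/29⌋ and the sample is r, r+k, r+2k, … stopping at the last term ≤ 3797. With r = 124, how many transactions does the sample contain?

k = ⌊3797/29⌋ = 130
Achieved size = ⌊(3797 − 124)/130⌋ + 1 = ⌊3673/130⌋ + 1 = 28 + 1 = 29
(last selection: 124 + 28×130 = 3764 ≤ 3797; next would be 3894 > 3797)

29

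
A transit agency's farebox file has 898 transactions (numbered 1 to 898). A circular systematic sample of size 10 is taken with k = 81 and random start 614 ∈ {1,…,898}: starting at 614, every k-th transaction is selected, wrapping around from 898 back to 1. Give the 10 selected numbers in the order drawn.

614, 695, 776, 857, 40, 121, 202, 283, 364, 445

Selection 1: 614
Selection 2: 614 + 81 = 695
Selection 3: 695 + 81 = 776
Selection 4: 776 + 81 = 857
Selection 5: 857 + 81 = 938 → 938 − 898 = 40
Selection 6: 40 + 81 = 121
Selection 7: 121 + 81 = 202
Selection 8: 202 + 81 = 283
Selection 9: 283 + 81 = 364
Selection 10: 364 + 81 = 445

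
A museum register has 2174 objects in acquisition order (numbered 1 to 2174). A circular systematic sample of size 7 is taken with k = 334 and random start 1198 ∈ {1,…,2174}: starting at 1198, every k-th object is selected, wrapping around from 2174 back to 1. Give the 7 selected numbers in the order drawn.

1198, 1532, 1866, 26, 360, 694, 1028

Selection 1: 1198
Selection 2: 1198 + 334 = 1532
Selection 3: 1532 + 334 = 1866
Selection 4: 1866 + 334 = 2200 → 2200 − 2174 = 26
Selection 5: 26 + 334 = 360
Selection 6: 360 + 334 = 694
Selection 7: 694 + 334 = 1028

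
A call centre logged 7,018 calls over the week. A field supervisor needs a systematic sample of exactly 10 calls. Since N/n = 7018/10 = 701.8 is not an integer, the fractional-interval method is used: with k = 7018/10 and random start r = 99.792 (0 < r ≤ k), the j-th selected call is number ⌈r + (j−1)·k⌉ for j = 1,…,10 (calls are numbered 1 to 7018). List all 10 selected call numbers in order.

100, 802, 1504, 2206, 2907, 3609, 4311, 5013, 5715, 6416

j=1: r + 0k = 99.792 → ⌈·⌉ = 100
j=2: r + 1k = 801.592 → ⌈·⌉ = 802
j=3: r + 2k = 1503.392 → ⌈·⌉ = 1504
j=4: r + 3k = 2205.192 → ⌈·⌉ = 2206
j=5: r + 4k = 2906.992 → ⌈·⌉ = 2907
j=6: r + 5k = 3608.792 → ⌈·⌉ = 3609
j=7: r + 6k = 4310.592 → ⌈·⌉ = 4311
j=8: r + 7k = 5012.392 → ⌈·⌉ = 5013
j=9: r + 8k = 5714.192 → ⌈·⌉ = 5715
j=10: r + 9k = 6415.992 → ⌈·⌉ = 6416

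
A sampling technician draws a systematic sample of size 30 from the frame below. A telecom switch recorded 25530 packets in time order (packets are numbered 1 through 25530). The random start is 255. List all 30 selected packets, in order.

255, 1106, 1957, 2808, 3659, 4510, 5361, 6212, 7063, 7914, 8765, 9616, 10467, 11318, 12169, 13020, 13871, 14722, 15573, 16424, 17275, 18126, 18977, 19828, 20679, 21530, 22381, 23232, 24083, 24934

k = N/n = 25530/30 = 851
packet 1: 255
packet 2: 255 + 851 = 1106
packet 3: 1106 + 851 = 1957
packet 4: 1957 + 851 = 2808
packet 5: 2808 + 851 = 3659
packet 6: 3659 + 851 = 4510
packet 7: 4510 + 851 = 5361
packet 8: 5361 + 851 = 6212
packet 9: 6212 + 851 = 7063
packet 10: 7063 + 851 = 7914
packet 11: 7914 + 851 = 8765
packet 12: 8765 + 851 = 9616
packet 13: 9616 + 851 = 10467
packet 14: 10467 + 851 = 11318
packet 15: 11318 + 851 = 12169
packet 16: 12169 + 851 = 13020
packet 17: 13020 + 851 = 13871
packet 18: 13871 + 851 = 14722
packet 19: 14722 + 851 = 15573
packet 20: 15573 + 851 = 16424
packet 21: 16424 + 851 = 17275
packet 22: 17275 + 851 = 18126
packet 23: 18126 + 851 = 18977
packet 24: 18977 + 851 = 19828
packet 25: 19828 + 851 = 20679
packet 26: 20679 + 851 = 21530
packet 27: 21530 + 851 = 22381
packet 28: 22381 + 851 = 23232
packet 29: 23232 + 851 = 24083
packet 30: 24083 + 851 = 24934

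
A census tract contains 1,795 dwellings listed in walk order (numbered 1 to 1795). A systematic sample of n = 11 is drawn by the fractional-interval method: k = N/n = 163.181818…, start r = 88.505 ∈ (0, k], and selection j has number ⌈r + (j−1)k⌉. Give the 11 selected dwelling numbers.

j=1: r + 0k = 88.505 → ⌈·⌉ = 89
j=2: r + 1k = 251.686818… → ⌈·⌉ = 252
j=3: r + 2k = 414.868636… → ⌈·⌉ = 415
j=4: r + 3k = 578.050454… → ⌈·⌉ = 579
j=5: r + 4k = 741.232272… → ⌈·⌉ = 742
j=6: r + 5k = 904.414090… → ⌈·⌉ = 905
j=7: r + 6k = 1067.595909… → ⌈·⌉ = 1068
j=8: r + 7k = 1230.777727… → ⌈·⌉ = 1231
j=9: r + 8k = 1393.959545… → ⌈·⌉ = 1394
j=10: r + 9k = 1557.141363… → ⌈·⌉ = 1558
j=11: r + 10k = 1720.323181… → ⌈·⌉ = 1721

89, 252, 415, 579, 742, 905, 1068, 1231, 1394, 1558, 1721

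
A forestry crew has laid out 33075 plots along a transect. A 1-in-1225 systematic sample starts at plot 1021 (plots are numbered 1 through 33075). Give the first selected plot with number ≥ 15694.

15721

k = 1225
Steps past start: ⌈(15694 − 1021)/1225⌉ = ⌈14673/1225⌉ = 12
Selected plot: 1021 + 12×1225 = 15721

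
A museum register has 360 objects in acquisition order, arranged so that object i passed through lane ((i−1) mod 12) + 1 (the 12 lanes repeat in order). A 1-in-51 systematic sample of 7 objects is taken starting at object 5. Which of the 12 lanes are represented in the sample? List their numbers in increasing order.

2, 5, 8, 11

Consecutive selections differ by k = 51, so their lane numbers differ by 51 mod 12 = 3.
gcd(51, 12) = 3, so the sample visits 12/3 = 4 distinct residues mod 12.
Start 5 is lane 5; the lanes hit are 2, 5, 8, 11.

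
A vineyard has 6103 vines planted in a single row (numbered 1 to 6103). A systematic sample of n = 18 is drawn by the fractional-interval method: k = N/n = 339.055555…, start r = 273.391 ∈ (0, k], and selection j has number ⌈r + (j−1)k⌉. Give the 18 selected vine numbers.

j=1: r + 0k = 273.391 → ⌈·⌉ = 274
j=2: r + 1k = 612.446555… → ⌈·⌉ = 613
j=3: r + 2k = 951.502111… → ⌈·⌉ = 952
j=4: r + 3k = 1290.557666… → ⌈·⌉ = 1291
j=5: r + 4k = 1629.613222… → ⌈·⌉ = 1630
j=6: r + 5k = 1968.668777… → ⌈·⌉ = 1969
j=7: r + 6k = 2307.724333… → ⌈·⌉ = 2308
j=8: r + 7k = 2646.779888… → ⌈·⌉ = 2647
j=9: r + 8k = 2985.835444… → ⌈·⌉ = 2986
j=10: r + 9k = 3324.891 → ⌈·⌉ = 3325
j=11: r + 10k = 3663.946555… → ⌈·⌉ = 3664
j=12: r + 11k = 4003.002111… → ⌈·⌉ = 4004
j=13: r + 12k = 4342.057666… → ⌈·⌉ = 4343
j=14: r + 13k = 4681.113222… → ⌈·⌉ = 4682
j=15: r + 14k = 5020.168777… → ⌈·⌉ = 5021
j=16: r + 15k = 5359.224333… → ⌈·⌉ = 5360
j=17: r + 16k = 5698.279888… → ⌈·⌉ = 5699
j=18: r + 17k = 6037.335444… → ⌈·⌉ = 6038

274, 613, 952, 1291, 1630, 1969, 2308, 2647, 2986, 3325, 3664, 4004, 4343, 4682, 5021, 5360, 5699, 6038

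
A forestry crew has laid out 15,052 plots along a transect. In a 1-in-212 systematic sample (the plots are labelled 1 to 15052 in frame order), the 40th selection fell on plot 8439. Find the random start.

171

k = 212
r = 8439 − (40−1)×212 = 8439 − 8268 = 171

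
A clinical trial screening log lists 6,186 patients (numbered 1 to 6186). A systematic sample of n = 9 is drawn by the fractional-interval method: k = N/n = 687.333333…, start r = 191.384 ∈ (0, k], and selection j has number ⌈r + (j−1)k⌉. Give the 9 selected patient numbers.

192, 879, 1567, 2254, 2941, 3629, 4316, 5003, 5691

j=1: r + 0k = 191.384 → ⌈·⌉ = 192
j=2: r + 1k = 878.717333… → ⌈·⌉ = 879
j=3: r + 2k = 1566.050666… → ⌈·⌉ = 1567
j=4: r + 3k = 2253.384 → ⌈·⌉ = 2254
j=5: r + 4k = 2940.717333… → ⌈·⌉ = 2941
j=6: r + 5k = 3628.050666… → ⌈·⌉ = 3629
j=7: r + 6k = 4315.384 → ⌈·⌉ = 4316
j=8: r + 7k = 5002.717333… → ⌈·⌉ = 5003
j=9: r + 8k = 5690.050666… → ⌈·⌉ = 5691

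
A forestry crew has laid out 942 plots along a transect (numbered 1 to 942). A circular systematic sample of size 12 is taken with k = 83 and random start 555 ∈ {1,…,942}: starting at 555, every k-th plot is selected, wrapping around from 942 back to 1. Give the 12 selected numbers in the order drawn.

555, 638, 721, 804, 887, 28, 111, 194, 277, 360, 443, 526

Selection 1: 555
Selection 2: 555 + 83 = 638
Selection 3: 638 + 83 = 721
Selection 4: 721 + 83 = 804
Selection 5: 804 + 83 = 887
Selection 6: 887 + 83 = 970 → 970 − 942 = 28
Selection 7: 28 + 83 = 111
Selection 8: 111 + 83 = 194
Selection 9: 194 + 83 = 277
Selection 10: 277 + 83 = 360
Selection 11: 360 + 83 = 443
Selection 12: 443 + 83 = 526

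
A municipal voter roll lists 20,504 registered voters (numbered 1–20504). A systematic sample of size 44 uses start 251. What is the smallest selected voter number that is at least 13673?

13765

k = 20504/44 = 466
Steps past start: ⌈(13673 − 251)/466⌉ = ⌈13422/466⌉ = 29
Selected voter: 251 + 29×466 = 13765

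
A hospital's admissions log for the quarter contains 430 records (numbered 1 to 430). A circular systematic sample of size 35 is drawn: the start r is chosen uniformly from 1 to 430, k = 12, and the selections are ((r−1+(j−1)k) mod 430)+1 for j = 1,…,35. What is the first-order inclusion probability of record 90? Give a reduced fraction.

7/86

For each position j, as r ranges over 1…430 the j-th selection hits every record exactly once, so record 90 is selected for exactly 35 of the 430 starts.
Inclusion probability = 35/430 = 7/86.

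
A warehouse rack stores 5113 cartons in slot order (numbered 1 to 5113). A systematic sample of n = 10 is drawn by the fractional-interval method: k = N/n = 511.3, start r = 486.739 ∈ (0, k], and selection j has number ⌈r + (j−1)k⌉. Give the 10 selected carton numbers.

j=1: r + 0k = 486.739 → ⌈·⌉ = 487
j=2: r + 1k = 998.039 → ⌈·⌉ = 999
j=3: r + 2k = 1509.339 → ⌈·⌉ = 1510
j=4: r + 3k = 2020.639 → ⌈·⌉ = 2021
j=5: r + 4k = 2531.939 → ⌈·⌉ = 2532
j=6: r + 5k = 3043.239 → ⌈·⌉ = 3044
j=7: r + 6k = 3554.539 → ⌈·⌉ = 3555
j=8: r + 7k = 4065.839 → ⌈·⌉ = 4066
j=9: r + 8k = 4577.139 → ⌈·⌉ = 4578
j=10: r + 9k = 5088.439 → ⌈·⌉ = 5089

487, 999, 1510, 2021, 2532, 3044, 3555, 4066, 4578, 5089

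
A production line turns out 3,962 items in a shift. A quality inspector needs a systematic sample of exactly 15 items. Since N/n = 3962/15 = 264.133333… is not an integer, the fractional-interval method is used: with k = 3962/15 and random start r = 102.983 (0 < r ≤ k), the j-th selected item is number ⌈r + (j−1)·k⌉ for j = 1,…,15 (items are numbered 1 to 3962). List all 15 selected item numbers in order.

j=1: r + 0k = 102.983 → ⌈·⌉ = 103
j=2: r + 1k = 367.116333… → ⌈·⌉ = 368
j=3: r + 2k = 631.249666… → ⌈·⌉ = 632
j=4: r + 3k = 895.383 → ⌈·⌉ = 896
j=5: r + 4k = 1159.516333… → ⌈·⌉ = 1160
j=6: r + 5k = 1423.649666… → ⌈·⌉ = 1424
j=7: r + 6k = 1687.783 → ⌈·⌉ = 1688
j=8: r + 7k = 1951.916333… → ⌈·⌉ = 1952
j=9: r + 8k = 2216.049666… → ⌈·⌉ = 2217
j=10: r + 9k = 2480.183 → ⌈·⌉ = 2481
j=11: r + 10k = 2744.316333… → ⌈·⌉ = 2745
j=12: r + 11k = 3008.449666… → ⌈·⌉ = 3009
j=13: r + 12k = 3272.583 → ⌈·⌉ = 3273
j=14: r + 13k = 3536.716333… → ⌈·⌉ = 3537
j=15: r + 14k = 3800.849666… → ⌈·⌉ = 3801

103, 368, 632, 896, 1160, 1424, 1688, 1952, 2217, 2481, 2745, 3009, 3273, 3537, 3801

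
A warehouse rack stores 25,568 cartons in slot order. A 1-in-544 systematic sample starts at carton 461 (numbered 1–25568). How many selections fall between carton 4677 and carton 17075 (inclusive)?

23

k = 544
First selection ≥ 4677: 461 + ⌈(4677−461)/544⌉·544 = 461 + 8×544 = 4813
Last selection ≤ 17075: 461 + ⌊(17075−461)/544⌋·544 = 461 + 30×544 = 16781
Count = 30 − 8 + 1 = 23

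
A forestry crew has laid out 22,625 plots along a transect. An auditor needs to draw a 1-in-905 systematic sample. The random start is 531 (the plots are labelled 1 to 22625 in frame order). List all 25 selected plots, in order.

531, 1436, 2341, 3246, 4151, 5056, 5961, 6866, 7771, 8676, 9581, 10486, 11391, 12296, 13201, 14106, 15011, 15916, 16821, 17726, 18631, 19536, 20441, 21346, 22251

plot 1: 531
plot 2: 531 + 905 = 1436
plot 3: 1436 + 905 = 2341
plot 4: 2341 + 905 = 3246
plot 5: 3246 + 905 = 4151
plot 6: 4151 + 905 = 5056
plot 7: 5056 + 905 = 5961
plot 8: 5961 + 905 = 6866
plot 9: 6866 + 905 = 7771
plot 10: 7771 + 905 = 8676
plot 11: 8676 + 905 = 9581
plot 12: 9581 + 905 = 10486
plot 13: 10486 + 905 = 11391
plot 14: 11391 + 905 = 12296
plot 15: 12296 + 905 = 13201
plot 16: 13201 + 905 = 14106
plot 17: 14106 + 905 = 15011
plot 18: 15011 + 905 = 15916
plot 19: 15916 + 905 = 16821
plot 20: 16821 + 905 = 17726
plot 21: 17726 + 905 = 18631
plot 22: 18631 + 905 = 19536
plot 23: 19536 + 905 = 20441
plot 24: 20441 + 905 = 21346
plot 25: 21346 + 905 = 22251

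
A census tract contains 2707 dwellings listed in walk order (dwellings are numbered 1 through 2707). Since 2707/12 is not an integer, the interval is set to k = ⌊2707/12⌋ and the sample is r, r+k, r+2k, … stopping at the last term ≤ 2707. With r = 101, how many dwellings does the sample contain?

12

k = ⌊2707/12⌋ = 225
Achieved size = ⌊(2707 − 101)/225⌋ + 1 = ⌊2606/225⌋ + 1 = 11 + 1 = 12
(last selection: 101 + 11×225 = 2576 ≤ 2707; next would be 2801 > 2707)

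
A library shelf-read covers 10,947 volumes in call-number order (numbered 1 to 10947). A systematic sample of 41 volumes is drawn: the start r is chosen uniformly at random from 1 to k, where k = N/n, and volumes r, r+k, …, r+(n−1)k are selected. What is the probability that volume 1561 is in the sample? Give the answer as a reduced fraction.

k = 10947/41 = 267.
Volume 1561 is selected iff r ≡ 1561 (mod 267); exactly one such r in {1,…,267}.
Inclusion probability = 1/267.

1/267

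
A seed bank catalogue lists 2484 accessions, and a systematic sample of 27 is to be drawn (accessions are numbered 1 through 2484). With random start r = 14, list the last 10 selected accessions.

1578, 1670, 1762, 1854, 1946, 2038, 2130, 2222, 2314, 2406

k = N/n = 2484/27 = 92
18th selection = 14 + 17×92 = 1578
19th: 1578 + 92 = 1670
20th: 1670 + 92 = 1762
21st: 1762 + 92 = 1854
22nd: 1854 + 92 = 1946
23rd: 1946 + 92 = 2038
24th: 2038 + 92 = 2130
25th: 2130 + 92 = 2222
26th: 2222 + 92 = 2314
27th: 2314 + 92 = 2406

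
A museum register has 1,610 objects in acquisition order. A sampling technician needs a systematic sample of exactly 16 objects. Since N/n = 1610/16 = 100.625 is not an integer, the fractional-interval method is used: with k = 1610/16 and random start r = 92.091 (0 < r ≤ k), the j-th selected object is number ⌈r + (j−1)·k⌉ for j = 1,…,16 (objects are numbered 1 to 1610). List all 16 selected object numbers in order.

93, 193, 294, 394, 495, 596, 696, 797, 898, 998, 1099, 1199, 1300, 1401, 1501, 1602

j=1: r + 0k = 92.091 → ⌈·⌉ = 93
j=2: r + 1k = 192.716 → ⌈·⌉ = 193
j=3: r + 2k = 293.341 → ⌈·⌉ = 294
j=4: r + 3k = 393.966 → ⌈·⌉ = 394
j=5: r + 4k = 494.591 → ⌈·⌉ = 495
j=6: r + 5k = 595.216 → ⌈·⌉ = 596
j=7: r + 6k = 695.841 → ⌈·⌉ = 696
j=8: r + 7k = 796.466 → ⌈·⌉ = 797
j=9: r + 8k = 897.091 → ⌈·⌉ = 898
j=10: r + 9k = 997.716 → ⌈·⌉ = 998
j=11: r + 10k = 1098.341 → ⌈·⌉ = 1099
j=12: r + 11k = 1198.966 → ⌈·⌉ = 1199
j=13: r + 12k = 1299.591 → ⌈·⌉ = 1300
j=14: r + 13k = 1400.216 → ⌈·⌉ = 1401
j=15: r + 14k = 1500.841 → ⌈·⌉ = 1501
j=16: r + 15k = 1601.466 → ⌈·⌉ = 1602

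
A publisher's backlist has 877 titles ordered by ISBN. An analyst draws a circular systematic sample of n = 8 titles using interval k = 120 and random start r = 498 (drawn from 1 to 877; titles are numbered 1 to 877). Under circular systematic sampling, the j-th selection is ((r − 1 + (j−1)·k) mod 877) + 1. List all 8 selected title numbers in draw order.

Selection 1: 498
Selection 2: 498 + 120 = 618
Selection 3: 618 + 120 = 738
Selection 4: 738 + 120 = 858
Selection 5: 858 + 120 = 978 → 978 − 877 = 101
Selection 6: 101 + 120 = 221
Selection 7: 221 + 120 = 341
Selection 8: 341 + 120 = 461

498, 618, 738, 858, 101, 221, 341, 461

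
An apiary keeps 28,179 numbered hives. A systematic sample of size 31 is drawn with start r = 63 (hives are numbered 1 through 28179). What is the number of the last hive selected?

k = 28179/31 = 909
31st selection = r + (31−1)·k = 63 + 30×909 = 63 + 27270 = 27333

27333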